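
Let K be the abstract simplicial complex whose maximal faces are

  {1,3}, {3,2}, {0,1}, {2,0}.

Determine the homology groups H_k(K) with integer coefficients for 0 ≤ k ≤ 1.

H_0 ≅ Z,  H_1 ≅ Z.

Order the vertices as 0 < 1 < 2 < 3. Listing each simplex with vertices in this order, K has dimension 1 with simplices:

  0-simplices (4): [0], [1], [2], [3]
  1-simplices (4): [0,1], [0,2], [1,3], [2,3]

so the chain groups are C_0 ≅ Z^4, C_1 ≅ Z^4.

The boundary map ∂_1: C_1 → C_0 maps an edge to its endpoints' difference, ∂[p,q] = q − p. For instance
  ∂[2,3] = [3] − [2].
As a 4×4 matrix over Z this has rank 3, with invariant factors (1,1,1).

Reading off H_k = ker ∂_k / im ∂_{k+1}:

  H_0: rank C_0 − rank ∂_1 = 4 − 3 = 1, and the invariant factors of ∂_1 are all 1, so H_0 ≅ Z.
  H_1: rank ker ∂_1 − rank ∂_2 = (4 − 3) − 0 = 1, and there is no ∂_2, so H_1 ≅ Z.

(K is a triangulation of the circle S^1.)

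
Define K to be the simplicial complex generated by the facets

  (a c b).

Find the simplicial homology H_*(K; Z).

We work with the vertex ordering a < b < c. The simplices of K, each written with vertices in increasing order, are:

  0-simplices (3): a, b, c
  1-simplices (3): ab, ac, bc
  2-simplices (1): abc

so the chain groups are C_0 ≅ Z^3, C_1 ≅ Z^3, C_2 ≅ Z^1.

The boundary map ∂_1: C_1 → C_0 sends each edge [p,q] (with p < q) to q − p. For instance
  ∂bc = c − b.
This gives a 3×3 integer matrix of rank 2; reducing to Smith normal form yields diagonal entries (1,1).

Boundary ∂_2: C_2 → C_1 maps a triangle to the signed sum of its edges. For instance
  ∂abc = bc − ac + ab.
The 3×1 boundary matrix has rank 1 and Smith normal form diag(1).

Reading off H_k = ker ∂_k / im ∂_{k+1}:

  H_0: rank C_0 − rank ∂_1 = 3 − 2 = 1, and the invariant factors of ∂_1 are all 1, so H_0 = Z.
  H_1: rank ker ∂_1 − rank ∂_2 = (3 − 2) − 1 = 0, and the invariant factors of ∂_2 are all 1, so H_1 = 0.
  H_2: rank ker ∂_2 − rank ∂_3 = (1 − 1) − 0 = 0, and there is no ∂_3, so H_2 = 0.

As a check, the Euler characteristic is 3 − 3 + 1 = 1, which agrees with 1 − 0 + 0 = 1.

H_0 = Z,  H_1 = 0,  H_2 = 0.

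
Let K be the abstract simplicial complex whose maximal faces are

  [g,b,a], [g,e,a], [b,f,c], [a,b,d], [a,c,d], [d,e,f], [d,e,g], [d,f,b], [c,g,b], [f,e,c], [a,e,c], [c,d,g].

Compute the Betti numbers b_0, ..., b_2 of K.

b_0 = 1, b_1 = 0, b_2 = 0.

Fix the vertex order a < b < c < d < e < f < g and write every simplex with vertices in increasing order. Then dim K = 2 and the simplices of K are:

  0-simplices (7): a, b, c, d, e, f, g
  1-simplices (18): ab, ac, ad, ae, ag, bc, bd, bf, bg, cd, ce, cf, cg, de, df, dg, ef, eg
  2-simplices (12): abd, abg, acd, ace, aeg, bcf, bcg, bdf, cdg, cef, def, deg

giving chain groups C_0 ≅ Z^7, C_1 ≅ Z^18, C_2 ≅ Z^12.

∂_1: C_1 → C_0 sends each edge [p,q] (with p < q) to q − p. For instance
  ∂dg = g − d.
As a 7×18 matrix over Z this has rank 6, with invariant factors (1,1,1,1,1,1).

∂_2: C_2 → C_1 acts by ∂[p,q,r] = [q,r] − [p,r] + [p,q]. For instance
  ∂bdf = df − bf + bd,
  ∂ace = ce − ae + ac.
The resulting 18×12 matrix has rank 12, and its Smith normal form has invariant factors (1,1,1,1,1,1,1,1,1,1,1,2).

Reading off H_k = ker ∂_k / im ∂_{k+1}:

  H_0: rank C_0 − rank ∂_1 = 7 − 6 = 1, and the invariant factors of ∂_1 are all 1, so H_0 ≅ Z.
  H_1: rank ker ∂_1 − rank ∂_2 = (18 − 6) − 12 = 0, and ∂_2 has invariant factor 2 > 1, so H_1 ≅ Z_2.
  H_2: rank ker ∂_2 − rank ∂_3 = (12 − 12) − 0 = 0, and there is no ∂_3, so H_2 ≅ 0.

Hence the Betti numbers are b_0 = 1, b_1 = 0, b_2 = 0.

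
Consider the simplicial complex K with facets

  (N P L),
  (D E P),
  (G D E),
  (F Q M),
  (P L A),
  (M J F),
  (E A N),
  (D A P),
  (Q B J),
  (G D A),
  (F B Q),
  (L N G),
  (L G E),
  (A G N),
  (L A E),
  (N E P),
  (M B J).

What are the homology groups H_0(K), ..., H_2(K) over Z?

H_0 ≅ Z^2,  H_1 ≅ Z ⊕ Z/2,  H_2 = 0.

Fix the vertex order A < B < D < E < F < G < J < L < M < N < P < Q and write every simplex with vertices in increasing order. Then dim K = 2 and the simplices of K are:

  0-simplices (12): A, B, D, E, F, G, J, L, M, N, P, Q
  1-simplices (28): AD, AE, AG, AL, AN, AP, BF, BJ, BM, BQ, DE, DG, DP, EG, EL, EN, EP, FJ, FM, FQ, GL, GN, JM, JQ, LN, LP, MQ, NP
  2-simplices (17): ADG, ADP, AEL, AEN, AGN, ALP, BFQ, BJM, BJQ, DEG, DEP, EGL, ENP, FJM, FMQ, GLN, LNP

so the chain groups are C_0 ≅ Z^12, C_1 ≅ Z^28, C_2 ≅ Z^17.

The boundary map ∂_1: C_1 → C_0 is given by ∂[p,q] = [q] − [p].
The resulting 12×28 matrix has rank 10, and its Smith normal form has invariant factors (1,1,1,1,1,1,1,1,1,1).

Boundary ∂_2: C_2 → C_1 maps a triangle to the signed sum of its edges. For instance
  ∂GLN = LN − GN + GL,
  ∂BJQ = JQ − BQ + BJ.
The resulting 28×17 matrix has rank 17, and its Smith normal form has invariant factors (1,1,1,1,1,1,1,1,1,1,1,1,1,1,1,1,2).

Computing H_k = (kernel of ∂_k) / (image of ∂_{k+1}):

  H_0: rank C_0 − rank ∂_1 = 12 − 10 = 2, and the invariant factors of ∂_1 are all 1, so H_0 ≅ Z^2.
  H_1: rank ker ∂_1 − rank ∂_2 = (28 − 10) − 17 = 1, and ∂_2 has invariant factor 2 > 1, so H_1 ≅ Z ⊕ Z/2.
  H_2: rank ker ∂_2 − rank ∂_3 = (17 − 17) − 0 = 0, and there is no ∂_3, so H_2 ≅ 0.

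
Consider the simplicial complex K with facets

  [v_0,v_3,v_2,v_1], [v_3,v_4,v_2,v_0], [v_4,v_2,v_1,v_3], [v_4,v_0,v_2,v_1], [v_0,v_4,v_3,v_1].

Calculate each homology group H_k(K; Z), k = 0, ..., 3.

H_0 = Z,  H_1 = 0,  H_2 = 0,  H_3 = Z.

K has 5 vertices, 10 edges, 10 triangles, 5 3-simplices.
rank ∂_0 = 0, rank ∂_1 = 4 ⇒ b_0 = 5 − 0 − 4 = 1; all invariant factors of ∂_1 are 1 so no torsion. So H_0 = Z.
rank ∂_1 = 4, rank ∂_2 = 6 ⇒ b_1 = 10 − 4 − 6 = 0; all invariant factors of ∂_2 are 1 so no torsion. So H_1 = 0.
rank ∂_2 = 6, rank ∂_3 = 4 ⇒ b_2 = 10 − 6 − 4 = 0; all invariant factors of ∂_3 are 1 so no torsion. So H_2 = 0.
rank ∂_3 = 4, rank ∂_4 = 0 ⇒ b_3 = 5 − 4 − 0 = 1. So H_3 = Z.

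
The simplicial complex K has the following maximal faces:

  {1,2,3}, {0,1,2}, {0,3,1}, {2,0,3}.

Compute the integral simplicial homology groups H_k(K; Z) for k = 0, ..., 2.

H_0 ≅ Z,  H_1 = 0,  H_2 ≅ Z.

Fix the vertex order 0 < 1 < 2 < 3 and write every simplex with vertices in increasing order. Then dim K = 2 and the simplices of K are:

  0-simplices (4): [0], [1], [2], [3]
  1-simplices (6): [0,1], [0,2], [0,3], [1,2], [1,3], [2,3]
  2-simplices (4): [0,1,2], [0,1,3], [0,2,3], [1,2,3]

giving chain groups C_0 ≅ Z^4, C_1 ≅ Z^6, C_2 ≅ Z^4.

Boundary ∂_1: C_1 → C_0 sends each edge [p,q] (with p < q) to q − p.
As a 4×6 matrix over Z this has rank 3, with invariant factors (1,1,1).

The boundary map ∂_2: C_2 → C_1 maps a triangle to the signed sum of its edges. For instance
  ∂[1,2,3] = [2,3] − [1,3] + [1,2],
  ∂[0,2,3] = [2,3] − [0,3] + [0,2].
The 6×4 boundary matrix has rank 3 and Smith normal form diag(1,1,1).

From H_k ≅ ker(∂_k) / im(∂_{k+1}) we obtain:

  H_0: rank C_0 − rank ∂_1 = 4 − 3 = 1, and the invariant factors of ∂_1 are all 1, so H_0 = Z.
  H_1: rank ker ∂_1 − rank ∂_2 = (6 − 3) − 3 = 0, and the invariant factors of ∂_2 are all 1, so H_1 = 0.
  H_2: rank ker ∂_2 − rank ∂_3 = (4 − 3) − 0 = 1, and there is no ∂_3, so H_2 = Z.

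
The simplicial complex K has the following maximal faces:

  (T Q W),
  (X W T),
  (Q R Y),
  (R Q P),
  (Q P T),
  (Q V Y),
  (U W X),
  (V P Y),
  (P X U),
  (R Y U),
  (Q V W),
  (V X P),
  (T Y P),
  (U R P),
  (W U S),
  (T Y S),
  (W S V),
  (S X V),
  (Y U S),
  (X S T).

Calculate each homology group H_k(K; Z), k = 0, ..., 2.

We work with the vertex ordering P < Q < R < S < T < U < V < W < X < Y. The simplices of K, each written with vertices in increasing order, are:

  0-simplices (10): P, Q, R, S, T, U, V, W, X, Y
  1-simplices (30): PQ, PR, PT, PU, PV, PX, PY, QR, QT, QV, QW, QY, RU, RY, ST, SU, SV, SW, SX, SY, TW, TX, TY, UW, UX, UY, VW, VX, VY, WX
  2-simplices (20): PQR, PQT, PRU, PTY, PUX, PVX, PVY, QRY, QTW, QVW, QVY, RUY, STX, STY, SUW, SUY, SVW, SVX, TWX, UWX

so the chain groups are C_0 ≅ Z^10, C_1 ≅ Z^30, C_2 ≅ Z^20.

The boundary map ∂_1: C_1 → C_0 is given by ∂[p,q] = [q] − [p]. For instance
  ∂RU = U − R.
As a 10×30 matrix over Z this has rank 9, with invariant factors (1,1,1,1,1,1,1,1,1).

The boundary map ∂_2: C_2 → C_1 sends each 2-simplex [p,q,r] to [q,r] − [p,r] + [p,q]. For instance
  ∂PVX = VX − PX + PV,
  ∂PQT = QT − PT + PQ.
As a 30×20 matrix over Z this has rank 20, with invariant factors (1,1,1,1,1,1,1,1,1,1,1,1,1,1,1,1,1,1,1,2).

Reading off H_k = ker ∂_k / im ∂_{k+1}:

  H_0: rank C_0 − rank ∂_1 = 10 − 9 = 1, and the invariant factors of ∂_1 are all 1, so H_0 ≅ Z.
  H_1: rank ker ∂_1 − rank ∂_2 = (30 − 9) − 20 = 1, and ∂_2 has invariant factor 2 > 1, so H_1 ≅ Z ⊕ Z/2.
  H_2: rank ker ∂_2 − rank ∂_3 = (20 − 20) − 0 = 0, and there is no ∂_3, so H_2 ≅ 0.

(K is a triangulation of the Klein bottle.)

H_0 ≅ Z,  H_1 ≅ Z ⊕ Z/2,  H_2 = 0.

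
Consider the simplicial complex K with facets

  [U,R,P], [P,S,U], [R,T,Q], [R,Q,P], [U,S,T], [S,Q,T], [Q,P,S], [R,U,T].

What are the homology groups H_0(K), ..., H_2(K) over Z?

Order the vertices as P < Q < R < S < T < U. Listing each simplex with vertices in this order, K has dimension 2 with simplices:

  0-simplices (6): P, Q, R, S, T, U
  1-simplices (12): PQ, PR, PS, PU, QR, QS, QT, RT, RU, ST, SU, TU
  2-simplices (8): PQR, PQS, PRU, PSU, QRT, QST, RTU, STU

giving chain groups C_0 ≅ Z^6, C_1 ≅ Z^12, C_2 ≅ Z^8.

Boundary ∂_1: C_1 → C_0 maps an edge to its endpoints' difference, ∂[p,q] = q − p. For instance
  ∂QT = T − Q.
This gives a 6×12 integer matrix of rank 5; reducing to Smith normal form yields diagonal entries (1,1,1,1,1).

∂_2: C_2 → C_1 maps a triangle to the signed sum of its edges. For instance
  ∂STU = TU − SU + ST,
  ∂PRU = RU − PU + PR.
As a 12×8 matrix over Z this has rank 7, with invariant factors (1,1,1,1,1,1,1).

Reading off H_k = ker ∂_k / im ∂_{k+1}:

  H_0: rank C_0 − rank ∂_1 = 6 − 5 = 1, and the invariant factors of ∂_1 are all 1, so H_0 = Z.
  H_1: rank ker ∂_1 − rank ∂_2 = (12 − 5) − 7 = 0, and the invariant factors of ∂_2 are all 1, so H_1 = 0.
  H_2: rank ker ∂_2 − rank ∂_3 = (8 − 7) − 0 = 1, and there is no ∂_3, so H_2 = Z.

(K is a triangulation of the 2-sphere S^2.)

H_0 ≅ Z,  H_1 = 0,  H_2 ≅ Z.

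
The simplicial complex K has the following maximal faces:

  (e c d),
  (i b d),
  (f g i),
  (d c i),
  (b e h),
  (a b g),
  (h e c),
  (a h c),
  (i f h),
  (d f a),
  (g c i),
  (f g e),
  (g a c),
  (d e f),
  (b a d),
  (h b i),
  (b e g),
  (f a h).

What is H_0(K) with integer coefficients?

Take the total order a < b < c < d < e < f < g < h < i on the vertex set. Then K (dimension 2) consists of the simplices:

  0-simplices (9): a, b, c, d, e, f, g, h, i
  1-simplices (27): ab, ac, ad, af, ag, ah, bd, be, bg, bh, bi, cd, ce, cg, ch, ci, de, df, di, ef, eg, eh, fg, fh, fi, gi, hi
  2-simplices (18): abd, abg, acg, ach, adf, afh, bdi, beg, beh, bhi, cde, cdi, ceh, cgi, def, efg, fgi, fhi

Hence C_0 ≅ Z^9, C_1 ≅ Z^27, C_2 ≅ Z^18.

Boundary ∂_1: C_1 → C_0 maps an edge to its endpoints' difference, ∂[p,q] = q − p. For instance
  ∂ag = g − a.
As a 9×27 matrix over Z this has rank 8, with invariant factors (1,1,1,1,1,1,1,1).

Boundary ∂_2: C_2 → C_1 acts by ∂[p,q,r] = [q,r] − [p,r] + [p,q]. For instance
  ∂beg = eg − bg + be,
  ∂cde = de − ce + cd.
As a 27×18 matrix over Z this has rank 17, with invariant factors (1,1,1,1,1,1,1,1,1,1,1,1,1,1,1,1,1).

Computing H_k = (kernel of ∂_k) / (image of ∂_{k+1}):

  H_0: rank C_0 − rank ∂_1 = 9 − 8 = 1, and the invariant factors of ∂_1 are all 1, so H_0 ≅ Z.

H_0 ≅ Z.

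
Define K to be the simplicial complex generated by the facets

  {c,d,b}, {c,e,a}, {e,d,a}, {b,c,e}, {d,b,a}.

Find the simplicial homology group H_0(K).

H_0 ≅ Z.

Take the total order a < b < c < d < e on the vertex set. Then K (dimension 2) consists of the simplices:

  0-simplices (5): a, b, c, d, e
  1-simplices (10): ab, ac, ad, ae, bc, bd, be, cd, ce, de
  2-simplices (5): abd, ace, ade, bcd, bce

giving chain groups C_0 ≅ Z^5, C_1 ≅ Z^10, C_2 ≅ Z^5.

∂_1: C_1 → C_0 is given by ∂[p,q] = [q] − [p].
This gives a 5×10 integer matrix of rank 4; reducing to Smith normal form yields diagonal entries (1,1,1,1).

Boundary ∂_2: C_2 → C_1 maps a triangle to the signed sum of its edges. For instance
  ∂abd = bd − ad + ab,
  ∂ade = de − ae + ad.
As a 10×5 matrix over Z this has rank 5, with invariant factors (1,1,1,1,1).

Computing H_k = (kernel of ∂_k) / (image of ∂_{k+1}):

  H_0: rank C_0 − rank ∂_1 = 5 − 4 = 1, and the invariant factors of ∂_1 are all 1, so H_0 ≅ Z.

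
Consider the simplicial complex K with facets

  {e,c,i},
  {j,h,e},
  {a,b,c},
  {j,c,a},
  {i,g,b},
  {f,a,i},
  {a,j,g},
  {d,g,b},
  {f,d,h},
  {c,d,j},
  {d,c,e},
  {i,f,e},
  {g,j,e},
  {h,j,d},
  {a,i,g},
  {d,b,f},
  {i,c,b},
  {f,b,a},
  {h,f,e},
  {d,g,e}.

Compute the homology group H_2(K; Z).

K has 10 vertices, 30 edges, 20 triangles.
rank ∂_2 = 20, rank ∂_3 = 0 ⇒ b_2 = 20 − 20 − 0 = 0. So H_2 ≅ 0.

H_2 ≅ 0.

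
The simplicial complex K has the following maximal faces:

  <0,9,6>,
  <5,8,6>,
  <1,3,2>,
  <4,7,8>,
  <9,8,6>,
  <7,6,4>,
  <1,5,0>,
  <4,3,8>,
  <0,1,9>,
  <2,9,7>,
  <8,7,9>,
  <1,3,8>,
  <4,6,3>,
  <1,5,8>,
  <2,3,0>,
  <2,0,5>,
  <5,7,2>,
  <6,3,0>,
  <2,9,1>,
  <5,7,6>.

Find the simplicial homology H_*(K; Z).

We work with the vertex ordering 0 < 1 < 2 < 3 < 4 < 5 < 6 < 7 < 8 < 9. The simplices of K, each written with vertices in increasing order, are:

  0-simplices (10): [0], [1], [2], [3], [4], [5], [6], [7], [8], [9]
  1-simplices (30): (30 of them)
  2-simplices (20): (20 of them)

giving chain groups C_0 ≅ Z^10, C_1 ≅ Z^30, C_2 ≅ Z^20.

Boundary ∂_1: C_1 → C_0 maps an edge to its endpoints' difference, ∂[p,q] = q − p.
The resulting 10×30 matrix has rank 9, and its Smith normal form has invariant factors (1,1,1,1,1,1,1,1,1).

The boundary map ∂_2: C_2 → C_1 maps a triangle to the signed sum of its edges. For instance
  ∂[3,4,8] = [4,8] − [3,8] + [3,4],
  ∂[4,6,7] = [6,7] − [4,7] + [4,6].
The 30×20 boundary matrix has rank 20 and Smith normal form diag(1,1,1,1,1,1,1,1,1,1,1,1,1,1,1,1,1,1,1,2).

Now H_k = ker ∂_k / im ∂_{k+1}, so:

  H_0: rank C_0 − rank ∂_1 = 10 − 9 = 1, and the invariant factors of ∂_1 are all 1, so H_0 ≅ Z.
  H_1: rank ker ∂_1 − rank ∂_2 = (30 − 9) − 20 = 1, and ∂_2 has invariant factor 2 > 1, so H_1 ≅ Z ⊕ Z/2.
  H_2: rank ker ∂_2 − rank ∂_3 = (20 − 20) − 0 = 0, and there is no ∂_3, so H_2 ≅ 0.

H_0 = Z,  H_1 = Z ⊕ Z/2,  H_2 = 0.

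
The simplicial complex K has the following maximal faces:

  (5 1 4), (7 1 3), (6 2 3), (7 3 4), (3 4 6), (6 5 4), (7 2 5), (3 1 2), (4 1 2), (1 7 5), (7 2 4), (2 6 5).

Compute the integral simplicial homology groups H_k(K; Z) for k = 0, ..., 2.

H_0 = Z,  H_1 = Z/2,  H_2 = 0.

Order the vertices as 1 < 2 < 3 < 4 < 5 < 6 < 7. Listing each simplex with vertices in this order, K has dimension 2 with simplices:

  0-simplices (7): [1], [2], [3], [4], [5], [6], [7]
  1-simplices (18): [1,2], [1,3], [1,4], [1,5], [1,7], [2,3], [2,4], [2,5], [2,6], [2,7], [3,4], [3,6], [3,7], [4,5], [4,6], [4,7], [5,6], [5,7]
  2-simplices (12): [1,2,3], [1,2,4], [1,3,7], [1,4,5], [1,5,7], [2,3,6], [2,4,7], [2,5,6], [2,5,7], [3,4,6], [3,4,7], [4,5,6]

Hence C_0 ≅ Z^7, C_1 ≅ Z^18, C_2 ≅ Z^12.

The boundary map ∂_1: C_1 → C_0 maps an edge to its endpoints' difference, ∂[p,q] = q − p. For instance
  ∂[4,6] = [6] − [4].
As a 7×18 matrix over Z this has rank 6, with invariant factors (1,1,1,1,1,1).

The boundary map ∂_2: C_2 → C_1 sends each 2-simplex [p,q,r] to [q,r] − [p,r] + [p,q]. For instance
  ∂[4,5,6] = [5,6] − [4,6] + [4,5],
  ∂[2,5,7] = [5,7] − [2,7] + [2,5].
As a 18×12 matrix over Z this has rank 12, with invariant factors (1,1,1,1,1,1,1,1,1,1,1,2).

Computing H_k = (kernel of ∂_k) / (image of ∂_{k+1}):

  H_0: rank C_0 − rank ∂_1 = 7 − 6 = 1, and the invariant factors of ∂_1 are all 1, so H_0 = Z.
  H_1: rank ker ∂_1 − rank ∂_2 = (18 − 6) − 12 = 0, and ∂_2 has invariant factor 2 > 1, so H_1 = Z/2.
  H_2: rank ker ∂_2 − rank ∂_3 = (12 − 12) − 0 = 0, and there is no ∂_3, so H_2 = 0.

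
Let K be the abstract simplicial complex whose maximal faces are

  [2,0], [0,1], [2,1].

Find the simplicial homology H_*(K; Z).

We work with the vertex ordering 0 < 1 < 2. The simplices of K, each written with vertices in increasing order, are:

  0-simplices (3): [0], [1], [2]
  1-simplices (3): [0,1], [0,2], [1,2]

so the chain groups are C_0 ≅ Z^3, C_1 ≅ Z^3.

Boundary ∂_1: C_1 → C_0 sends each edge [p,q] (with p < q) to q − p. For instance
  ∂[1,2] = [2] − [1].
The resulting 3×3 matrix has rank 2, and its Smith normal form has invariant factors (1,1).

Reading off H_k = ker ∂_k / im ∂_{k+1}:

  H_0: rank C_0 − rank ∂_1 = 3 − 2 = 1, and the invariant factors of ∂_1 are all 1, so H_0 = Z.
  H_1: rank ker ∂_1 − rank ∂_2 = (3 − 2) − 0 = 1, and there is no ∂_2, so H_1 = Z.

As a check, the Euler characteristic is 3 − 3 = 0, which agrees with 1 − 1 = 0.
(K is a triangulation of the circle S^1.)

H_0 = Z,  H_1 = Z.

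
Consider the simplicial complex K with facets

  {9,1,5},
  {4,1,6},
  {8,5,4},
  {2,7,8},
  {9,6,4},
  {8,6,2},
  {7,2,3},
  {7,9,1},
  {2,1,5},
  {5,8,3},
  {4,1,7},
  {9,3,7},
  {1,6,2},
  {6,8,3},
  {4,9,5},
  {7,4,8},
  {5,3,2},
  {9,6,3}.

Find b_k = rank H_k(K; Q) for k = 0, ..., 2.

Fix the vertex order 1 < 2 < 3 < 4 < 5 < 6 < 7 < 8 < 9 and write every simplex with vertices in increasing order. Then dim K = 2 and the simplices of K are:

  0-simplices (9): [1], [2], [3], [4], [5], [6], [7], [8], [9]
  1-simplices (27): (27 of them)
  2-simplices (18): [1,2,5], [1,2,6], [1,4,6], [1,4,7], [1,5,9], [1,7,9], [2,3,5], [2,3,7], [2,6,8], [2,7,8], [3,5,8], [3,6,8], [3,6,9], [3,7,9], [4,5,8], [4,5,9], [4,6,9], [4,7,8]

giving chain groups C_0 ≅ Z^9, C_1 ≅ Z^27, C_2 ≅ Z^18.

Boundary ∂_1: C_1 → C_0 maps an edge to its endpoints' difference, ∂[p,q] = q − p. For instance
  ∂[3,5] = [5] − [3].
As a 9×27 matrix over Z this has rank 8, with invariant factors (1,1,1,1,1,1,1,1).

Boundary ∂_2: C_2 → C_1 sends each 2-simplex [p,q,r] to [q,r] − [p,r] + [p,q]. For instance
  ∂[4,5,8] = [5,8] − [4,8] + [4,5],
  ∂[3,7,9] = [7,9] − [3,9] + [3,7].
This gives a 27×18 integer matrix of rank 18; reducing to Smith normal form yields diagonal entries (1,1,1,1,1,1,1,1,1,1,1,1,1,1,1,1,1,2).

From H_k ≅ ker(∂_k) / im(∂_{k+1}) we obtain:

  H_0: rank C_0 − rank ∂_1 = 9 − 8 = 1, and the invariant factors of ∂_1 are all 1, so H_0 = Z.
  H_1: rank ker ∂_1 − rank ∂_2 = (27 − 8) − 18 = 1, and ∂_2 has invariant factor 2 > 1, so H_1 = Z ⊕ Z/2.
  H_2: rank ker ∂_2 − rank ∂_3 = (18 − 18) − 0 = 0, and there is no ∂_3, so H_2 = 0.

Hence the Betti numbers are b_0 = 1, b_1 = 1, b_2 = 0.

b_0 = 1, b_1 = 1, b_2 = 0.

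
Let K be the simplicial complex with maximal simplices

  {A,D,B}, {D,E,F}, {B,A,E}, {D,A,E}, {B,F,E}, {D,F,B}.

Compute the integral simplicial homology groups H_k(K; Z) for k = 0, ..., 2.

Take the total order A < B < D < E < F on the vertex set. Then K (dimension 2) consists of the simplices:

  0-simplices (5): A, B, D, E, F
  1-simplices (9): AB, AD, AE, BD, BE, BF, DE, DF, EF
  2-simplices (6): ABD, ABE, ADE, BDF, BEF, DEF

giving chain groups C_0 ≅ Z^5, C_1 ≅ Z^9, C_2 ≅ Z^6.

The boundary map ∂_1: C_1 → C_0 sends each edge [p,q] (with p < q) to q − p.
The 5×9 boundary matrix has rank 4 and Smith normal form diag(1,1,1,1).

∂_2: C_2 → C_1 acts by ∂[p,q,r] = [q,r] − [p,r] + [p,q]. For instance
  ∂ADE = DE − AE + AD,
  ∂BDF = DF − BF + BD.
The 9×6 boundary matrix has rank 5 and Smith normal form diag(1,1,1,1,1).

From H_k ≅ ker(∂_k) / im(∂_{k+1}) we obtain:

  H_0: rank C_0 − rank ∂_1 = 5 − 4 = 1, and the invariant factors of ∂_1 are all 1, so H_0 = Z.
  H_1: rank ker ∂_1 − rank ∂_2 = (9 − 4) − 5 = 0, and the invariant factors of ∂_2 are all 1, so H_1 = 0.
  H_2: rank ker ∂_2 − rank ∂_3 = (6 − 5) − 0 = 1, and there is no ∂_3, so H_2 = Z.

(K is a triangulation of the 2-sphere S^2.)

H_0 ≅ Z,  H_1 = 0,  H_2 ≅ Z.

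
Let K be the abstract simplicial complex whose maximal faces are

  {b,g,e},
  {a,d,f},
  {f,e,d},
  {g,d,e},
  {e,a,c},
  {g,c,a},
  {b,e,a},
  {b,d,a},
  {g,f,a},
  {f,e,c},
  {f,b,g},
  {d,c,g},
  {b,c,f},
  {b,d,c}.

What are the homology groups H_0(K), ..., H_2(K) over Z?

H_0 = Z,  H_1 = Z^2,  H_2 = Z.

Order the vertices as a < b < c < d < e < f < g. Listing each simplex with vertices in this order, K has dimension 2 with simplices:

  0-simplices (7): a, b, c, d, e, f, g
  1-simplices (21): ab, ac, ad, ae, af, ag, bc, bd, be, bf, bg, cd, ce, cf, cg, de, df, dg, ef, eg, fg
  2-simplices (14): abd, abe, ace, acg, adf, afg, bcd, bcf, beg, bfg, cdg, cef, def, deg

giving chain groups C_0 ≅ Z^7, C_1 ≅ Z^21, C_2 ≅ Z^14.

The boundary map ∂_1: C_1 → C_0 maps an edge to its endpoints' difference, ∂[p,q] = q − p. For instance
  ∂ce = e − c.
The 7×21 boundary matrix has rank 6 and Smith normal form diag(1,1,1,1,1,1).

The boundary map ∂_2: C_2 → C_1 sends each 2-simplex [p,q,r] to [q,r] − [p,r] + [p,q]. For instance
  ∂ace = ce − ae + ac,
  ∂bcf = cf − bf + bc.
As a 21×14 matrix over Z this has rank 13, with invariant factors (1,1,1,1,1,1,1,1,1,1,1,1,1).

From H_k ≅ ker(∂_k) / im(∂_{k+1}) we obtain:

  H_0: rank C_0 − rank ∂_1 = 7 − 6 = 1, and the invariant factors of ∂_1 are all 1, so H_0 = Z.
  H_1: rank ker ∂_1 − rank ∂_2 = (21 − 6) − 13 = 2, and the invariant factors of ∂_2 are all 1, so H_1 = Z^2.
  H_2: rank ker ∂_2 − rank ∂_3 = (14 − 13) − 0 = 1, and there is no ∂_3, so H_2 = Z.

(K is a triangulation of the torus T^2.)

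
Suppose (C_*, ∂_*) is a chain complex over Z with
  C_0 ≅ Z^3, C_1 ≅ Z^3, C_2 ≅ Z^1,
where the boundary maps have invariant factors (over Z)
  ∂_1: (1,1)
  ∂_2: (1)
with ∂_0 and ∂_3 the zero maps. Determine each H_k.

H_0: b_0 = 3 − 0 − 2 = 1; torsion from ∂_1 factors > 1: none. So H_0 = Z.
H_1: b_1 = 3 − 2 − 1 = 0; torsion from ∂_2 factors > 1: none. So H_1 = 0.
H_2: b_2 = 1 − 1 − 0 = 0; torsion from ∂_3 factors > 1: none. So H_2 = 0.

H_0 = Z,  H_1 = 0,  H_2 = 0.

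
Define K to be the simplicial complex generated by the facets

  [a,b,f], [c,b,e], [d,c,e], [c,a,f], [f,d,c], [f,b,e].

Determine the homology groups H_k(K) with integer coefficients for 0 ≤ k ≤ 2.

Fix the vertex order a < b < c < d < e < f and write every simplex with vertices in increasing order. Then dim K = 2 and the simplices of K are:

  0-simplices (6): a, b, c, d, e, f
  1-simplices (12): ab, ac, af, bc, be, bf, cd, ce, cf, de, df, ef
  2-simplices (6): abf, acf, bce, bef, cde, cdf

Hence C_0 ≅ Z^6, C_1 ≅ Z^12, C_2 ≅ Z^6.

The boundary map ∂_1: C_1 → C_0 maps an edge to its endpoints' difference, ∂[p,q] = q − p. For instance
  ∂df = f − d.
The resulting 6×12 matrix has rank 5, and its Smith normal form has invariant factors (1,1,1,1,1).

Boundary ∂_2: C_2 → C_1 maps a triangle to the signed sum of its edges. For instance
  ∂abf = bf − af + ab,
  ∂cde = de − ce + cd.
This gives a 12×6 integer matrix of rank 6; reducing to Smith normal form yields diagonal entries (1,1,1,1,1,1).

From H_k ≅ ker(∂_k) / im(∂_{k+1}) we obtain:

  H_0: rank C_0 − rank ∂_1 = 6 − 5 = 1, and the invariant factors of ∂_1 are all 1, so H_0 = Z.
  H_1: rank ker ∂_1 − rank ∂_2 = (12 − 5) − 6 = 1, and the invariant factors of ∂_2 are all 1, so H_1 = Z.
  H_2: rank ker ∂_2 − rank ∂_3 = (6 − 6) − 0 = 0, and there is no ∂_3, so H_2 = 0.

H_0 ≅ Z,  H_1 ≅ Z,  H_2 = 0.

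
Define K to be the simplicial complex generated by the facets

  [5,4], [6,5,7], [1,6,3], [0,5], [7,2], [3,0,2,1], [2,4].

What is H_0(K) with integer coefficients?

K has 8 vertices, 15 edges, 6 triangles, 1 3-simplex.
rank ∂_0 = 0, rank ∂_1 = 7 ⇒ b_0 = 8 − 0 − 7 = 1; all invariant factors of ∂_1 are 1 so no torsion. So H_0 ≅ Z.

H_0 = Z.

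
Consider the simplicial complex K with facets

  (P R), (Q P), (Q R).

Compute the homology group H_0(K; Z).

Order the vertices as P < Q < R. Listing each simplex with vertices in this order, K has dimension 1 with simplices:

  0-simplices (3): P, Q, R
  1-simplices (3): PQ, PR, QR

so the chain groups are C_0 ≅ Z^3, C_1 ≅ Z^3.

Boundary ∂_1: C_1 → C_0 sends each edge [p,q] (with p < q) to q − p. For instance
  ∂QR = R − Q.
The 3×3 boundary matrix has rank 2 and Smith normal form diag(1,1).

Computing H_k = (kernel of ∂_k) / (image of ∂_{k+1}):

  H_0: rank C_0 − rank ∂_1 = 3 − 2 = 1, and the invariant factors of ∂_1 are all 1, so H_0 = Z.

(K is a triangulation of the circle S^1.)

H_0 ≅ Z.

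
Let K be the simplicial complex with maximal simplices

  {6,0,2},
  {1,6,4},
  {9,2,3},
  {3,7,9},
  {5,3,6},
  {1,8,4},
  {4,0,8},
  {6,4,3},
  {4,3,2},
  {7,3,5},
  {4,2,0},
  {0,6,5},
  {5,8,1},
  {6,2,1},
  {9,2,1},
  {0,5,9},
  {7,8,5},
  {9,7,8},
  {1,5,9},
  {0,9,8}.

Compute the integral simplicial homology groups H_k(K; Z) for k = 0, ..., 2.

H_0 ≅ Z,  H_1 ≅ Z ⊕ Z/2,  H_2 = 0.

Order the vertices as 0 < 1 < 2 < 3 < 4 < 5 < 6 < 7 < 8 < 9. Listing each simplex with vertices in this order, K has dimension 2 with simplices:

  0-simplices (10): [0], [1], [2], [3], [4], [5], [6], [7], [8], [9]
  1-simplices (30): (30 of them)
  2-simplices (20): (20 of them)

so the chain groups are C_0 ≅ Z^10, C_1 ≅ Z^30, C_2 ≅ Z^20.

Boundary ∂_1: C_1 → C_0 is given by ∂[p,q] = [q] − [p]. For instance
  ∂[0,9] = [9] − [0].
The 10×30 boundary matrix has rank 9 and Smith normal form diag(1,1,1,1,1,1,1,1,1).

The boundary map ∂_2: C_2 → C_1 sends each 2-simplex [p,q,r] to [q,r] − [p,r] + [p,q]. For instance
  ∂[0,4,8] = [4,8] − [0,8] + [0,4],
  ∂[1,2,9] = [2,9] − [1,9] + [1,2].
The 30×20 boundary matrix has rank 20 and Smith normal form diag(1,1,1,1,1,1,1,1,1,1,1,1,1,1,1,1,1,1,1,2).

Now H_k = ker ∂_k / im ∂_{k+1}, so:

  H_0: rank C_0 − rank ∂_1 = 10 − 9 = 1, and the invariant factors of ∂_1 are all 1, so H_0 ≅ Z.
  H_1: rank ker ∂_1 − rank ∂_2 = (30 − 9) − 20 = 1, and ∂_2 has invariant factor 2 > 1, so H_1 ≅ Z ⊕ Z/2.
  H_2: rank ker ∂_2 − rank ∂_3 = (20 − 20) − 0 = 0, and there is no ∂_3, so H_2 ≅ 0.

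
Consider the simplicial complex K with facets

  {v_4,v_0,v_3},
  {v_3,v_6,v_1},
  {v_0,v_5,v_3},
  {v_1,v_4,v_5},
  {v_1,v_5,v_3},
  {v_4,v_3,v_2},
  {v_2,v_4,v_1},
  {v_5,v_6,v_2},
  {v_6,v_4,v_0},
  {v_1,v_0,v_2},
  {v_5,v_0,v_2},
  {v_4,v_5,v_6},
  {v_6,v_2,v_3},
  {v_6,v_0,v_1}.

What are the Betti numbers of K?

Take the total order v_0 < v_1 < v_2 < v_3 < v_4 < v_5 < v_6 on the vertex set. Then K (dimension 2) consists of the simplices:

  0-simplices (7): [v_0], [v_1], [v_2], [v_3], [v_4], [v_5], [v_6]
  1-simplices (21): (21 of them)
  2-simplices (14): (14 of them)

so the chain groups are C_0 ≅ Z^7, C_1 ≅ Z^21, C_2 ≅ Z^14.

∂_1: C_1 → C_0 sends each edge [p,q] (with p < q) to q − p. For instance
  ∂[v_0,v_6] = [v_6] − [v_0].
The 7×21 boundary matrix has rank 6 and Smith normal form diag(1,1,1,1,1,1).

The boundary map ∂_2: C_2 → C_1 acts by ∂[p,q,r] = [q,r] − [p,r] + [p,q]. For instance
  ∂[v_0,v_1,v_6] = [v_1,v_6] − [v_0,v_6] + [v_0,v_1],
  ∂[v_0,v_4,v_6] = [v_4,v_6] − [v_0,v_6] + [v_0,v_4].
The resulting 21×14 matrix has rank 13, and its Smith normal form has invariant factors (1,1,1,1,1,1,1,1,1,1,1,1,1).

Reading off H_k = ker ∂_k / im ∂_{k+1}:

  H_0: rank C_0 − rank ∂_1 = 7 − 6 = 1, and the invariant factors of ∂_1 are all 1, so H_0 = Z.
  H_1: rank ker ∂_1 − rank ∂_2 = (21 − 6) − 13 = 2, and the invariant factors of ∂_2 are all 1, so H_1 = Z^2.
  H_2: rank ker ∂_2 − rank ∂_3 = (14 − 13) − 0 = 1, and there is no ∂_3, so H_2 = Z.

As a check, the Euler characteristic is 7 − 21 + 14 = 0, which agrees with 1 − 2 + 1 = 0.
(K is a triangulation of the torus T^2.)

Hence the Betti numbers are b_0 = 1, b_1 = 2, b_2 = 1.

b_0 = 1, b_1 = 2, b_2 = 1.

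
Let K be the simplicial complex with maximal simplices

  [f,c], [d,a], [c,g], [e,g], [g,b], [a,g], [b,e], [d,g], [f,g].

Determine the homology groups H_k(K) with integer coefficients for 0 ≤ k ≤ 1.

H_0 = Z,  H_1 = Z^3.

Order the vertices as a < b < c < d < e < f < g. Listing each simplex with vertices in this order, K has dimension 1 with simplices:

  0-simplices (7): a, b, c, d, e, f, g
  1-simplices (9): ad, ag, be, bg, cf, cg, dg, eg, fg

so the chain groups are C_0 ≅ Z^7, C_1 ≅ Z^9.

Boundary ∂_1: C_1 → C_0 is given by ∂[p,q] = [q] − [p]. For instance
  ∂cg = g − c.
This gives a 7×9 integer matrix of rank 6; reducing to Smith normal form yields diagonal entries (1,1,1,1,1,1).

From H_k ≅ ker(∂_k) / im(∂_{k+1}) we obtain:

  H_0: rank C_0 − rank ∂_1 = 7 − 6 = 1, and the invariant factors of ∂_1 are all 1, so H_0 = Z.
  H_1: rank ker ∂_1 − rank ∂_2 = (9 − 6) − 0 = 3, and there is no ∂_2, so H_1 = Z^3.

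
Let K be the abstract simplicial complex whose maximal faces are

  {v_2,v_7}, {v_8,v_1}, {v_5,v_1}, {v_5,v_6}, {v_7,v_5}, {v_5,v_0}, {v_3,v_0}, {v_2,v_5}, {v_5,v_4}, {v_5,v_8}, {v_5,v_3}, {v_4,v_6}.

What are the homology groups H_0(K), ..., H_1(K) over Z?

Take the total order v_0 < v_1 < v_2 < v_3 < v_4 < v_5 < v_6 < v_7 < v_8 on the vertex set. Then K (dimension 1) consists of the simplices:

  0-simplices (9): [v_0], [v_1], [v_2], [v_3], [v_4], [v_5], [v_6], [v_7], [v_8]
  1-simplices (12): [v_0,v_3], [v_0,v_5], [v_1,v_5], [v_1,v_8], [v_2,v_5], [v_2,v_7], [v_3,v_5], [v_4,v_5], [v_4,v_6], [v_5,v_6], [v_5,v_7], [v_5,v_8]

Hence C_0 ≅ Z^9, C_1 ≅ Z^12.

The boundary map ∂_1: C_1 → C_0 is given by ∂[p,q] = [q] − [p]. For instance
  ∂[v_5,v_6] = [v_6] − [v_5].
This gives a 9×12 integer matrix of rank 8; reducing to Smith normal form yields diagonal entries (1,1,1,1,1,1,1,1).

From H_k ≅ ker(∂_k) / im(∂_{k+1}) we obtain:

  H_0: rank C_0 − rank ∂_1 = 9 − 8 = 1, and the invariant factors of ∂_1 are all 1, so H_0 = Z.
  H_1: rank ker ∂_1 − rank ∂_2 = (12 − 8) − 0 = 4, and there is no ∂_2, so H_1 = Z^4.

As a check, the Euler characteristic is 9 − 12 = -3, which agrees with 1 − 4 = -3.

H_0 = Z,  H_1 = Z^4.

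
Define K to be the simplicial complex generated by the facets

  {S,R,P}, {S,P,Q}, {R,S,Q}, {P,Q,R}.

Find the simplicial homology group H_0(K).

We work with the vertex ordering P < Q < R < S. The simplices of K, each written with vertices in increasing order, are:

  0-simplices (4): P, Q, R, S
  1-simplices (6): PQ, PR, PS, QR, QS, RS
  2-simplices (4): PQR, PQS, PRS, QRS

so the chain groups are C_0 ≅ Z^4, C_1 ≅ Z^6, C_2 ≅ Z^4.

∂_1: C_1 → C_0 maps an edge to its endpoints' difference, ∂[p,q] = q − p. For instance
  ∂QS = S − Q.
The resulting 4×6 matrix has rank 3, and its Smith normal form has invariant factors (1,1,1).

Boundary ∂_2: C_2 → C_1 sends each 2-simplex [p,q,r] to [q,r] − [p,r] + [p,q]. For instance
  ∂PQR = QR − PR + PQ,
  ∂PQS = QS − PS + PQ.
As a 6×4 matrix over Z this has rank 3, with invariant factors (1,1,1).

From H_k ≅ ker(∂_k) / im(∂_{k+1}) we obtain:

  H_0: rank C_0 − rank ∂_1 = 4 − 3 = 1, and the invariant factors of ∂_1 are all 1, so H_0 ≅ Z.

H_0 ≅ Z.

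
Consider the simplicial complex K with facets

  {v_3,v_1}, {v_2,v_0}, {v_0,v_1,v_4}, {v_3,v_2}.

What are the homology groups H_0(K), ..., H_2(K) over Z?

Order the vertices as v_0 < v_1 < v_2 < v_3 < v_4. Listing each simplex with vertices in this order, K has dimension 2 with simplices:

  0-simplices (5): [v_0], [v_1], [v_2], [v_3], [v_4]
  1-simplices (6): [v_0,v_1], [v_0,v_2], [v_0,v_4], [v_1,v_3], [v_1,v_4], [v_2,v_3]
  2-simplices (1): [v_0,v_1,v_4]

giving chain groups C_0 ≅ Z^5, C_1 ≅ Z^6, C_2 ≅ Z^1.

The boundary map ∂_1: C_1 → C_0 maps an edge to its endpoints' difference, ∂[p,q] = q − p.
As a 5×6 matrix over Z this has rank 4, with invariant factors (1,1,1,1).

The boundary map ∂_2: C_2 → C_1 maps a triangle to the signed sum of its edges. For instance
  ∂[v_0,v_1,v_4] = [v_1,v_4] − [v_0,v_4] + [v_0,v_1].
The resulting 6×1 matrix has rank 1, and its Smith normal form has invariant factors (1).

Computing H_k = (kernel of ∂_k) / (image of ∂_{k+1}):

  H_0: rank C_0 − rank ∂_1 = 5 − 4 = 1, and the invariant factors of ∂_1 are all 1, so H_0 = Z.
  H_1: rank ker ∂_1 − rank ∂_2 = (6 − 4) − 1 = 1, and the invariant factors of ∂_2 are all 1, so H_1 = Z.
  H_2: rank ker ∂_2 − rank ∂_3 = (1 − 1) − 0 = 0, and there is no ∂_3, so H_2 = 0.

As a check, the Euler characteristic is 5 − 6 + 1 = 0, which agrees with 1 − 1 + 0 = 0.

H_0 = Z,  H_1 = Z,  H_2 = 0.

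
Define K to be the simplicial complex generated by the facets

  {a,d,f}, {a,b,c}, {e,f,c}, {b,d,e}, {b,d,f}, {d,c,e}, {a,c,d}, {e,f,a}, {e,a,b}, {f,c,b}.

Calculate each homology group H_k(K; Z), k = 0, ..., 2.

K has 6 vertices, 15 edges, 10 triangles.
rank ∂_0 = 0, rank ∂_1 = 5 ⇒ b_0 = 6 − 0 − 5 = 1; all invariant factors of ∂_1 are 1 so no torsion. So H_0 = Z.
rank ∂_1 = 5, rank ∂_2 = 10 ⇒ b_1 = 15 − 5 − 10 = 0; ∂_2 has invariant factor(s) [2] giving torsion. So H_1 = Z/2.
rank ∂_2 = 10, rank ∂_3 = 0 ⇒ b_2 = 10 − 10 − 0 = 0. So H_2 = 0.

H_0 = Z,  H_1 = Z/2,  H_2 = 0.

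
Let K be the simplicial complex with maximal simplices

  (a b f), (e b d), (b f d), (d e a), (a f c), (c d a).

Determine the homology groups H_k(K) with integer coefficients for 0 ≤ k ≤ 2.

K has 6 vertices, 12 edges, 6 triangles.
rank ∂_0 = 0, rank ∂_1 = 5 ⇒ b_0 = 6 − 0 − 5 = 1; all invariant factors of ∂_1 are 1 so no torsion. So H_0 = Z.
rank ∂_1 = 5, rank ∂_2 = 6 ⇒ b_1 = 12 − 5 − 6 = 1; all invariant factors of ∂_2 are 1 so no torsion. So H_1 = Z.
rank ∂_2 = 6, rank ∂_3 = 0 ⇒ b_2 = 6 − 6 − 0 = 0. So H_2 = 0.

H_0 ≅ Z,  H_1 ≅ Z,  H_2 = 0.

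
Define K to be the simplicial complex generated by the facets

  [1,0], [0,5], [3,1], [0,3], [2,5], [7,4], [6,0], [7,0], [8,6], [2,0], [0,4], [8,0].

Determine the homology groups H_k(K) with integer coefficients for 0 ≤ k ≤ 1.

H_0 = Z,  H_1 = Z^4.

Take the total order 0 < 1 < 2 < 3 < 4 < 5 < 6 < 7 < 8 on the vertex set. Then K (dimension 1) consists of the simplices:

  0-simplices (9): [0], [1], [2], [3], [4], [5], [6], [7], [8]
  1-simplices (12): [0,1], [0,2], [0,3], [0,4], [0,5], [0,6], [0,7], [0,8], [1,3], [2,5], [4,7], [6,8]

so the chain groups are C_0 ≅ Z^9, C_1 ≅ Z^12.

∂_1: C_1 → C_0 maps an edge to its endpoints' difference, ∂[p,q] = q − p. For instance
  ∂[0,2] = [2] − [0].
As a 9×12 matrix over Z this has rank 8, with invariant factors (1,1,1,1,1,1,1,1).

From H_k ≅ ker(∂_k) / im(∂_{k+1}) we obtain:

  H_0: rank C_0 − rank ∂_1 = 9 − 8 = 1, and the invariant factors of ∂_1 are all 1, so H_0 ≅ Z.
  H_1: rank ker ∂_1 − rank ∂_2 = (12 − 8) − 0 = 4, and there is no ∂_2, so H_1 ≅ Z^4.

As a check, the Euler characteristic is 9 − 12 = -3, which agrees with 1 − 4 = -3.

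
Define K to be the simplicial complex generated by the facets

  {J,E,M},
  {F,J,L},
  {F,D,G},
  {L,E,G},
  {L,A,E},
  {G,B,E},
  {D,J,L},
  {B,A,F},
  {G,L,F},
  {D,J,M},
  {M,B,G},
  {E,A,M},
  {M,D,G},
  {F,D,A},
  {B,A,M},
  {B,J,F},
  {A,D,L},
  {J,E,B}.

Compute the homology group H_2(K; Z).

Take the total order A < B < D < E < F < G < J < L < M on the vertex set. Then K (dimension 2) consists of the simplices:

  0-simplices (9): A, B, D, E, F, G, J, L, M
  1-simplices (27): AB, AD, AE, AF, AL, AM, BE, BF, BG, BJ, BM, DF, DG, DJ, DL, DM, EG, EJ, EL, EM, FG, FJ, FL, GL, GM, JL, JM
  2-simplices (18): ABF, ABM, ADF, ADL, AEL, AEM, BEG, BEJ, BFJ, BGM, DFG, DGM, DJL, DJM, EGL, EJM, FGL, FJL

giving chain groups C_0 ≅ Z^9, C_1 ≅ Z^27, C_2 ≅ Z^18.

The boundary map ∂_1: C_1 → C_0 is given by ∂[p,q] = [q] − [p]. For instance
  ∂BE = E − B.
The resulting 9×27 matrix has rank 8, and its Smith normal form has invariant factors (1,1,1,1,1,1,1,1).

Boundary ∂_2: C_2 → C_1 sends each 2-simplex [p,q,r] to [q,r] − [p,r] + [p,q]. For instance
  ∂FGL = GL − FL + FG,
  ∂BGM = GM − BM + BG.
The resulting 27×18 matrix has rank 18, and its Smith normal form has invariant factors (1,1,1,1,1,1,1,1,1,1,1,1,1,1,1,1,1,2).

Reading off H_k = ker ∂_k / im ∂_{k+1}:

  H_2: rank ker ∂_2 − rank ∂_3 = (18 − 18) − 0 = 0, and there is no ∂_3, so H_2 = 0.

H_2 = 0.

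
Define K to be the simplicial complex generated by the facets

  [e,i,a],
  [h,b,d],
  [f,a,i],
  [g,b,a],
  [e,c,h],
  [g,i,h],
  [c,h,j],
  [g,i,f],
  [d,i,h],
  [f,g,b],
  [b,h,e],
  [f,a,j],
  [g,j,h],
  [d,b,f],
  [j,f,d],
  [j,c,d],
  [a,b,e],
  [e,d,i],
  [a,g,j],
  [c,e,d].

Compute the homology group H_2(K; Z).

K has 10 vertices, 30 edges, 20 triangles.
rank ∂_2 = 20, rank ∂_3 = 0 ⇒ b_2 = 20 − 20 − 0 = 0. So H_2 = 0.

H_2 ≅ 0.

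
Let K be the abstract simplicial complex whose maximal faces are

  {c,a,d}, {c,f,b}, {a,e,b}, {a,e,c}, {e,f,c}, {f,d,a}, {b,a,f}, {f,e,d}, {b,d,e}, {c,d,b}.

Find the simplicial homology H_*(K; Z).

H_0 ≅ Z,  H_1 ≅ Z/2Z,  H_2 = 0.

K has 6 vertices, 15 edges, 10 triangles.
rank ∂_0 = 0, rank ∂_1 = 5 ⇒ b_0 = 6 − 0 − 5 = 1; all invariant factors of ∂_1 are 1 so no torsion. So H_0 ≅ Z.
rank ∂_1 = 5, rank ∂_2 = 10 ⇒ b_1 = 15 − 5 − 10 = 0; ∂_2 has invariant factor(s) [2] giving torsion. So H_1 ≅ Z/2Z.
rank ∂_2 = 10, rank ∂_3 = 0 ⇒ b_2 = 10 − 10 − 0 = 0. So H_2 ≅ 0.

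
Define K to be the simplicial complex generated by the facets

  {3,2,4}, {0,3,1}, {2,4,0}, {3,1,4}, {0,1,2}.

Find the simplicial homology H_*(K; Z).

H_0 = Z,  H_1 = Z,  H_2 = 0.

Order the vertices as 0 < 1 < 2 < 3 < 4. Listing each simplex with vertices in this order, K has dimension 2 with simplices:

  0-simplices (5): [0], [1], [2], [3], [4]
  1-simplices (10): [0,1], [0,2], [0,3], [0,4], [1,2], [1,3], [1,4], [2,3], [2,4], [3,4]
  2-simplices (5): [0,1,2], [0,1,3], [0,2,4], [1,3,4], [2,3,4]

Hence C_0 ≅ Z^5, C_1 ≅ Z^10, C_2 ≅ Z^5.

Boundary ∂_1: C_1 → C_0 is given by ∂[p,q] = [q] − [p].
The resulting 5×10 matrix has rank 4, and its Smith normal form has invariant factors (1,1,1,1).

∂_2: C_2 → C_1 sends each 2-simplex [p,q,r] to [q,r] − [p,r] + [p,q]. For instance
  ∂[2,3,4] = [3,4] − [2,4] + [2,3],
  ∂[1,3,4] = [3,4] − [1,4] + [1,3].
The resulting 10×5 matrix has rank 5, and its Smith normal form has invariant factors (1,1,1,1,1).

Computing H_k = (kernel of ∂_k) / (image of ∂_{k+1}):

  H_0: rank C_0 − rank ∂_1 = 5 − 4 = 1, and the invariant factors of ∂_1 are all 1, so H_0 ≅ Z.
  H_1: rank ker ∂_1 − rank ∂_2 = (10 − 4) − 5 = 1, and the invariant factors of ∂_2 are all 1, so H_1 ≅ Z.
  H_2: rank ker ∂_2 − rank ∂_3 = (5 − 5) − 0 = 0, and there is no ∂_3, so H_2 ≅ 0.

(K is a triangulation of the Möbius band.)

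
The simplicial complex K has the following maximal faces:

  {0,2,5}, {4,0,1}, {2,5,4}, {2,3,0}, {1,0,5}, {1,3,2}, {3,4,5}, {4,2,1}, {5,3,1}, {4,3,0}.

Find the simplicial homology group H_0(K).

Fix the vertex order 0 < 1 < 2 < 3 < 4 < 5 and write every simplex with vertices in increasing order. Then dim K = 2 and the simplices of K are:

  0-simplices (6): [0], [1], [2], [3], [4], [5]
  1-simplices (15): [0,1], [0,2], [0,3], [0,4], [0,5], [1,2], [1,3], [1,4], [1,5], [2,3], [2,4], [2,5], [3,4], [3,5], [4,5]
  2-simplices (10): [0,1,4], [0,1,5], [0,2,3], [0,2,5], [0,3,4], [1,2,3], [1,2,4], [1,3,5], [2,4,5], [3,4,5]

so the chain groups are C_0 ≅ Z^6, C_1 ≅ Z^15, C_2 ≅ Z^10.

Boundary ∂_1: C_1 → C_0 is given by ∂[p,q] = [q] − [p]. For instance
  ∂[1,2] = [2] − [1].
The resulting 6×15 matrix has rank 5, and its Smith normal form has invariant factors (1,1,1,1,1).

The boundary map ∂_2: C_2 → C_1 sends each 2-simplex [p,q,r] to [q,r] − [p,r] + [p,q]. For instance
  ∂[1,2,4] = [2,4] − [1,4] + [1,2],
  ∂[0,1,4] = [1,4] − [0,4] + [0,1].
The resulting 15×10 matrix has rank 10, and its Smith normal form has invariant factors (1,1,1,1,1,1,1,1,1,2).

Computing H_k = (kernel of ∂_k) / (image of ∂_{k+1}):

  H_0: rank C_0 − rank ∂_1 = 6 − 5 = 1, and the invariant factors of ∂_1 are all 1, so H_0 ≅ Z.

H_0 = Z.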